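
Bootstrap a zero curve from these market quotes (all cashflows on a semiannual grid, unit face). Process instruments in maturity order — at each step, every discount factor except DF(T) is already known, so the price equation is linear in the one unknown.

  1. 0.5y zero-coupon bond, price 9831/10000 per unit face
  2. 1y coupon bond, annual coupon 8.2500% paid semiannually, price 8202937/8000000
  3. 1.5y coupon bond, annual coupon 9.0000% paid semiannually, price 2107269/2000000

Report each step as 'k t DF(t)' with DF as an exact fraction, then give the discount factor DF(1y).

step 1 [0.5y] zero: DF = P = 9831/10000 ≈ 0.983100
step 2 [1y] bond c/2=33/800: DF=(8202937/8000000 − 33/800·(0.983100))/(1+33/800) = 4729/5000 ≈ 0.945800
step 3 [1.5y] bond c/2=9/200: DF=(2107269/2000000 − 9/200·(0.983100+0.945800))/(1+9/200) = 2313/2500 ≈ 0.925200

1 1/2 9831/10000
2 1 4729/5000
3 3/2 2313/2500
DF(1y) = 4729/5000 ≈ 0.945800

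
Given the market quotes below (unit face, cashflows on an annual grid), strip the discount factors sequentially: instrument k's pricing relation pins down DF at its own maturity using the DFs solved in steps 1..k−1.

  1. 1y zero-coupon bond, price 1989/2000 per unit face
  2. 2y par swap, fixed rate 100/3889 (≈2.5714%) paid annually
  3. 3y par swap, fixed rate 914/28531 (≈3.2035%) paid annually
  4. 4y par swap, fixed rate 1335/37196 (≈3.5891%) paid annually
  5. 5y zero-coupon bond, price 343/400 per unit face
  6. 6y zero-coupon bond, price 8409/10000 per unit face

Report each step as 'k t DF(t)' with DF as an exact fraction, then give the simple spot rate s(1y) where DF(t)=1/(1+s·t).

step 1 [1y] zero: DF = P = 1989/2000 ≈ 0.994500
step 2 [2y] swap r/1=100/3889: DF=(1 − 100/3889·(0.994500))/(1+100/3889) = 19/20 ≈ 0.950000
step 3 [3y] swap r/1=914/28531: DF=(1 − 914/28531·(0.994500+0.950000))/(1+914/28531) = 4543/5000 ≈ 0.908600
step 4 [4y] swap r/1=1335/37196: DF=(1 − 1335/37196·(0.994500+0.950000+0.908600))/(1+1335/37196) = 1733/2000 ≈ 0.866500
step 5 [5y] zero: DF = P = 343/400 ≈ 0.857500
step 6 [6y] zero: DF = P = 8409/10000 ≈ 0.840900

1 1 1989/2000
2 2 19/20
3 3 4543/5000
4 4 1733/2000
5 5 343/400
6 6 8409/10000
s(1y) = (1/(1989/2000) − 1)/(1) = 11/1989 ≈ 0.5530%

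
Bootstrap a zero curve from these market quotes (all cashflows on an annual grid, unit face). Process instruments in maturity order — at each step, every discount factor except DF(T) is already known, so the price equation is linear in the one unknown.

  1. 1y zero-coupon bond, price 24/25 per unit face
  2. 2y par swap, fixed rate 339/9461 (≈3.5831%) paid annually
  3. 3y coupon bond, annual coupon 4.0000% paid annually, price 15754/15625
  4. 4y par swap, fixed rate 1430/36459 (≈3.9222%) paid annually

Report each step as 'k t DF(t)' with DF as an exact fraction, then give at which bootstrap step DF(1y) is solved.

step 1 [1y] zero: DF = P = 24/25 ≈ 0.960000
step 2 [2y] swap r/1=339/9461: DF=(1 − 339/9461·(0.960000))/(1+339/9461) = 4661/5000 ≈ 0.932200
step 3 [3y] bond c/1=1/25: DF=(15754/15625 − 1/25·(0.960000+0.932200))/(1+1/25) = 8967/10000 ≈ 0.896700
step 4 [4y] swap r/1=1430/36459: DF=(1 − 1430/36459·(0.960000+0.932200+0.896700))/(1+1430/36459) = 857/1000 ≈ 0.857000

1 1 24/25
2 2 4661/5000
3 3 8967/10000
4 4 857/1000
DF(1y) is solved at step 1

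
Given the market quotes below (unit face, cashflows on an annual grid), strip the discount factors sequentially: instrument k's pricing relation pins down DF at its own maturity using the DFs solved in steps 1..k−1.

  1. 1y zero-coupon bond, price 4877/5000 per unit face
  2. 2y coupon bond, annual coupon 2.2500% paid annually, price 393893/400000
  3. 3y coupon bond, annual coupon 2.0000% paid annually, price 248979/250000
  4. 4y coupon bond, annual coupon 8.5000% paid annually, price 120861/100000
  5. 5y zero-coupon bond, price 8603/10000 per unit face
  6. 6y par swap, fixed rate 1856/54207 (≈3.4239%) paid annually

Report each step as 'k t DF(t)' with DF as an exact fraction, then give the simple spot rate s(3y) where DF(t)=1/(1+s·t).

step 1 [1y] zero: DF = P = 4877/5000 ≈ 0.975400
step 2 [2y] bond c/1=9/400: DF=(393893/400000 − 9/400·(0.975400))/(1+9/400) = 1177/1250 ≈ 0.941600
step 3 [3y] bond c/1=1/50: DF=(248979/250000 − 1/50·(0.975400+0.941600))/(1+1/50) = 2347/2500 ≈ 0.938800
step 4 [4y] bond c/1=17/200: DF=(120861/100000 − 17/200·(0.975400+0.941600+0.938800))/(1+17/200) = 4451/5000 ≈ 0.890200
step 5 [5y] zero: DF = P = 8603/10000 ≈ 0.860300
step 6 [6y] swap r/1=1856/54207: DF=(1 − 1856/54207·(0.975400+0.941600+0.938800+0.890200+0.860300))/(1+1856/54207) = 509/625 ≈ 0.814400

1 1 4877/5000
2 2 1177/1250
3 3 2347/2500
4 4 4451/5000
5 5 8603/10000
6 6 509/625
s(3y) = (1/(2347/2500) − 1)/(3) = 51/2347 ≈ 2.1730%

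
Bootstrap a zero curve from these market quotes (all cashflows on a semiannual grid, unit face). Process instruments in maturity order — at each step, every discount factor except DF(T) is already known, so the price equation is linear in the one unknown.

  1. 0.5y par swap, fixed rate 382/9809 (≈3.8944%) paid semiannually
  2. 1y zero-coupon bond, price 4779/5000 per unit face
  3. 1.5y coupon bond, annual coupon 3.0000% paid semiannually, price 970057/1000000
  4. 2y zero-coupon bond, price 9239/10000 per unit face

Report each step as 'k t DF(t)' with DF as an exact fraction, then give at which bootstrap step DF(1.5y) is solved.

step 1 [0.5y] swap r/2=191/9809: DF=(1 − 191/9809·(0))/(1+191/9809) = 9809/10000 ≈ 0.980900
step 2 [1y] zero: DF = P = 4779/5000 ≈ 0.955800
step 3 [1.5y] bond c/2=3/200: DF=(970057/1000000 − 3/200·(0.980900+0.955800))/(1+3/200) = 9271/10000 ≈ 0.927100
step 4 [2y] zero: DF = P = 9239/10000 ≈ 0.923900

1 1/2 9809/10000
2 1 4779/5000
3 3/2 9271/10000
4 2 9239/10000
DF(1.5y) is solved at step 3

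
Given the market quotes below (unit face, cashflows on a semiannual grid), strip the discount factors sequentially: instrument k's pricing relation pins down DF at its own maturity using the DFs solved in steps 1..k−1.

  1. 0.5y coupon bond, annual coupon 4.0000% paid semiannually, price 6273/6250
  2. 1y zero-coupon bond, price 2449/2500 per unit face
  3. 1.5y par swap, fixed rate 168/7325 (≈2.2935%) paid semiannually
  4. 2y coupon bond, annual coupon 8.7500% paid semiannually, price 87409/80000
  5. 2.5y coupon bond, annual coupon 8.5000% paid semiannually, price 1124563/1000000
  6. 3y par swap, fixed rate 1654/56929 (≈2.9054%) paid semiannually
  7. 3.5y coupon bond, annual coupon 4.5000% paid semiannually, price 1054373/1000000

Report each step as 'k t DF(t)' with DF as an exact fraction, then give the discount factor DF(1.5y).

1 1/2 123/125
2 1 2449/2500
3 3/2 604/625
4 2 231/250
5 5/2 576/625
6 3 9173/10000
7 7/2 9059/10000
DF(1.5y) = 604/625 ≈ 0.966400

step 1 [0.5y] bond c/2=1/50: DF=(6273/6250 − 1/50·(0))/(1+1/50) = 123/125 ≈ 0.984000
step 2 [1y] zero: DF = P = 2449/2500 ≈ 0.979600
step 3 [1.5y] swap r/2=84/7325: DF=(1 − 84/7325·(0.984000+0.979600))/(1+84/7325) = 604/625 ≈ 0.966400
step 4 [2y] bond c/2=7/160: DF=(87409/80000 − 7/160·(0.984000+0.979600+0.966400))/(1+7/160) = 231/250 ≈ 0.924000
step 5 [2.5y] bond c/2=17/400: DF=(1124563/1000000 − 17/400·(0.984000+0.979600+0.966400+0.924000))/(1+17/400) = 576/625 ≈ 0.921600
step 6 [3y] swap r/2=827/56929: DF=(1 − 827/56929·(0.984000+0.979600+0.966400+0.924000+0.921600))/(1+827/56929) = 9173/10000 ≈ 0.917300
step 7 [3.5y] bond c/2=9/400: DF=(1054373/1000000 − 9/400·(0.984000+0.979600+0.966400+0.924000+0.921600+0.917300))/(1+9/400) = 9059/10000 ≈ 0.905900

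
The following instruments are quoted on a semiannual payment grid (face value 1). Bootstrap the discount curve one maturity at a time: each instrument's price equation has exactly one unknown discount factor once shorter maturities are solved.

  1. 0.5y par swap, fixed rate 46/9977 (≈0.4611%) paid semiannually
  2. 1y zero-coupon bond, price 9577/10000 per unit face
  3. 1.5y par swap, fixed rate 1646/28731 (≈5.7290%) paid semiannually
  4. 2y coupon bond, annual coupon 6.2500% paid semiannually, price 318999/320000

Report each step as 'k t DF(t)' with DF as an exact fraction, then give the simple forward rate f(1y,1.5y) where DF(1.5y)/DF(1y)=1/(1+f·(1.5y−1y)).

step 1 [0.5y] swap r/2=23/9977: DF=(1 − 23/9977·(0))/(1+23/9977) = 9977/10000 ≈ 0.997700
step 2 [1y] zero: DF = P = 9577/10000 ≈ 0.957700
step 3 [1.5y] swap r/2=823/28731: DF=(1 − 823/28731·(0.997700+0.957700))/(1+823/28731) = 9177/10000 ≈ 0.917700
step 4 [2y] bond c/2=1/32: DF=(318999/320000 − 1/32·(0.997700+0.957700+0.917700))/(1+1/32) = 2199/2500 ≈ 0.879600

1 1/2 9977/10000
2 1 9577/10000
3 3/2 9177/10000
4 2 2199/2500
f(1y,1.5y) = ((9577/10000)/(9177/10000) − 1)/(1/2) = 800/9177 ≈ 8.7174%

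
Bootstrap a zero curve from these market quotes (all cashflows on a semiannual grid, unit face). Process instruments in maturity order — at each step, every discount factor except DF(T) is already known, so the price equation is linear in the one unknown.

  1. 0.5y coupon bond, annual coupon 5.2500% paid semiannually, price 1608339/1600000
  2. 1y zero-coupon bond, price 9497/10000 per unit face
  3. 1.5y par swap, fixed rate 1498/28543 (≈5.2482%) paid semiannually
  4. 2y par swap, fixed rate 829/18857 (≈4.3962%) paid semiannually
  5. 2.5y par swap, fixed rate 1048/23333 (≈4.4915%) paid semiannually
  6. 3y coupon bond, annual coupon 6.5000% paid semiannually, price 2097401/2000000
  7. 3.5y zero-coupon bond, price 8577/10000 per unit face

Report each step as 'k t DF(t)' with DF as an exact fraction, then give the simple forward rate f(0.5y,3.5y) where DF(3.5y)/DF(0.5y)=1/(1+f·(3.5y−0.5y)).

1 1/2 1959/2000
2 1 9497/10000
3 3/2 9251/10000
4 2 9171/10000
5 5/2 1119/1250
6 3 543/625
7 7/2 8577/10000
f(0.5y,3.5y) = ((1959/2000)/(8577/10000) − 1)/(3) = 406/8577 ≈ 4.7336%

step 1 [0.5y] bond c/2=21/800: DF=(1608339/1600000 − 21/800·(0))/(1+21/800) = 1959/2000 ≈ 0.979500
step 2 [1y] zero: DF = P = 9497/10000 ≈ 0.949700
step 3 [1.5y] swap r/2=749/28543: DF=(1 − 749/28543·(0.979500+0.949700))/(1+749/28543) = 9251/10000 ≈ 0.925100
step 4 [2y] swap r/2=829/37714: DF=(1 − 829/37714·(0.979500+0.949700+0.925100))/(1+829/37714) = 9171/10000 ≈ 0.917100
step 5 [2.5y] swap r/2=524/23333: DF=(1 − 524/23333·(0.979500+0.949700+0.925100+0.917100))/(1+524/23333) = 1119/1250 ≈ 0.895200
step 6 [3y] bond c/2=13/400: DF=(2097401/2000000 − 13/400·(0.979500+0.949700+0.925100+0.917100+0.895200))/(1+13/400) = 543/625 ≈ 0.868800
step 7 [3.5y] zero: DF = P = 8577/10000 ≈ 0.857700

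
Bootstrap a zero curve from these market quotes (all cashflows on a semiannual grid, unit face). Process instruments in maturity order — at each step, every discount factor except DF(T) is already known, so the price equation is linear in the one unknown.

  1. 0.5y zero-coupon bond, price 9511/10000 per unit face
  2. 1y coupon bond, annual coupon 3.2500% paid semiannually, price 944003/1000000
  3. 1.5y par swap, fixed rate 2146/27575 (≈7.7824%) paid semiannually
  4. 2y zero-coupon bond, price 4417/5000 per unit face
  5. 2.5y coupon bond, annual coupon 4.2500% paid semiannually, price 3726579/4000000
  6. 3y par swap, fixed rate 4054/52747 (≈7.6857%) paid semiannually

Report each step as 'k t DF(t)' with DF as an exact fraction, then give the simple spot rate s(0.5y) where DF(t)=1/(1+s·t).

step 1 [0.5y] zero: DF = P = 9511/10000 ≈ 0.951100
step 2 [1y] bond c/2=13/800: DF=(944003/1000000 − 13/800·(0.951100))/(1+13/800) = 9137/10000 ≈ 0.913700
step 3 [1.5y] swap r/2=1073/27575: DF=(1 − 1073/27575·(0.951100+0.913700))/(1+1073/27575) = 8927/10000 ≈ 0.892700
step 4 [2y] zero: DF = P = 4417/5000 ≈ 0.883400
step 5 [2.5y] bond c/2=17/800: DF=(3726579/4000000 − 17/800·(0.951100+0.913700+0.892700+0.883400))/(1+17/800) = 1673/2000 ≈ 0.836500
step 6 [3y] swap r/2=2027/52747: DF=(1 − 2027/52747·(0.951100+0.913700+0.892700+0.883400+0.836500))/(1+2027/52747) = 7973/10000 ≈ 0.797300

1 1/2 9511/10000
2 1 9137/10000
3 3/2 8927/10000
4 2 4417/5000
5 5/2 1673/2000
6 3 7973/10000
s(0.5y) = (1/(9511/10000) − 1)/(1/2) = 978/9511 ≈ 10.2828%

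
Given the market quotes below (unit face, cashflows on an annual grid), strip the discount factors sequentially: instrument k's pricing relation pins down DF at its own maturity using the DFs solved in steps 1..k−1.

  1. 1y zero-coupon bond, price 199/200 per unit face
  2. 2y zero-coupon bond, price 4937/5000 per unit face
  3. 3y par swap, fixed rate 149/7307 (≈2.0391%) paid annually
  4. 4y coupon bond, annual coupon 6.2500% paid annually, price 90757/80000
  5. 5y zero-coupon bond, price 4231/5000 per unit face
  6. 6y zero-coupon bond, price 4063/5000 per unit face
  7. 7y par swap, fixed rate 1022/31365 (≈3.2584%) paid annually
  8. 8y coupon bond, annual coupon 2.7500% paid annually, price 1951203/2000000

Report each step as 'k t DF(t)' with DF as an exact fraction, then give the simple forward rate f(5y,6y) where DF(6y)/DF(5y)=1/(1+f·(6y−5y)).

step 1 [1y] zero: DF = P = 199/200 ≈ 0.995000
step 2 [2y] zero: DF = P = 4937/5000 ≈ 0.987400
step 3 [3y] swap r/1=149/7307: DF=(1 − 149/7307·(0.995000+0.987400))/(1+149/7307) = 2351/2500 ≈ 0.940400
step 4 [4y] bond c/1=1/16: DF=(90757/80000 − 1/16·(0.995000+0.987400+0.940400))/(1+1/16) = 4479/5000 ≈ 0.895800
step 5 [5y] zero: DF = P = 4231/5000 ≈ 0.846200
step 6 [6y] zero: DF = P = 4063/5000 ≈ 0.812600
step 7 [7y] swap r/1=1022/31365: DF=(1 − 1022/31365·(0.995000+0.987400+0.940400+0.895800+0.846200+0.812600))/(1+1022/31365) = 1989/2500 ≈ 0.795600
step 8 [8y] bond c/1=11/400: DF=(1951203/2000000 − 11/400·(0.995000+0.987400+0.940400+0.895800+0.846200+0.812600+0.795600))/(1+11/400) = 977/1250 ≈ 0.781600

1 1 199/200
2 2 4937/5000
3 3 2351/2500
4 4 4479/5000
5 5 4231/5000
6 6 4063/5000
7 7 1989/2500
8 8 977/1250
f(5y,6y) = ((4231/5000)/(4063/5000) − 1)/(1) = 168/4063 ≈ 4.1349%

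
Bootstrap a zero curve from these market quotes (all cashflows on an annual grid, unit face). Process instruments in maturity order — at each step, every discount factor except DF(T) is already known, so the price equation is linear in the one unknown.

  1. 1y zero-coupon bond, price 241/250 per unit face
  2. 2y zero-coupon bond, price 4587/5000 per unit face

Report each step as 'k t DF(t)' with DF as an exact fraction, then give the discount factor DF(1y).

1 1 241/250
2 2 4587/5000
DF(1y) = 241/250 ≈ 0.964000

step 1 [1y] zero: DF = P = 241/250 ≈ 0.964000
step 2 [2y] zero: DF = P = 4587/5000 ≈ 0.917400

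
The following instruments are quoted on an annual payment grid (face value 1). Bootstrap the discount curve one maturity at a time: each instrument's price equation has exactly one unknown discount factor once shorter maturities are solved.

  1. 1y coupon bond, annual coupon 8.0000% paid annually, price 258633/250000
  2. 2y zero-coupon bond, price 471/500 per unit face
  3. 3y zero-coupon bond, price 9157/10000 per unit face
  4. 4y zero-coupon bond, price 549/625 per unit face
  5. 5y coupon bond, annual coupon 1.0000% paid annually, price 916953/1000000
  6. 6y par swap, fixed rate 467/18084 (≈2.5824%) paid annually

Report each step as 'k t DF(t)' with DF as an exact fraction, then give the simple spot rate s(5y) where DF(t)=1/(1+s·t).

1 1 9579/10000
2 2 471/500
3 3 9157/10000
4 4 549/625
5 5 8713/10000
6 6 8599/10000
s(5y) = (1/(8713/10000) − 1)/(5) = 1287/43565 ≈ 2.9542%

step 1 [1y] bond c/1=2/25: DF=(258633/250000 − 2/25·(0))/(1+2/25) = 9579/10000 ≈ 0.957900
step 2 [2y] zero: DF = P = 471/500 ≈ 0.942000
step 3 [3y] zero: DF = P = 9157/10000 ≈ 0.915700
step 4 [4y] zero: DF = P = 549/625 ≈ 0.878400
step 5 [5y] bond c/1=1/100: DF=(916953/1000000 − 1/100·(0.957900+0.942000+0.915700+0.878400))/(1+1/100) = 8713/10000 ≈ 0.871300
step 6 [6y] swap r/1=467/18084: DF=(1 − 467/18084·(0.957900+0.942000+0.915700+0.878400+0.871300))/(1+467/18084) = 8599/10000 ≈ 0.859900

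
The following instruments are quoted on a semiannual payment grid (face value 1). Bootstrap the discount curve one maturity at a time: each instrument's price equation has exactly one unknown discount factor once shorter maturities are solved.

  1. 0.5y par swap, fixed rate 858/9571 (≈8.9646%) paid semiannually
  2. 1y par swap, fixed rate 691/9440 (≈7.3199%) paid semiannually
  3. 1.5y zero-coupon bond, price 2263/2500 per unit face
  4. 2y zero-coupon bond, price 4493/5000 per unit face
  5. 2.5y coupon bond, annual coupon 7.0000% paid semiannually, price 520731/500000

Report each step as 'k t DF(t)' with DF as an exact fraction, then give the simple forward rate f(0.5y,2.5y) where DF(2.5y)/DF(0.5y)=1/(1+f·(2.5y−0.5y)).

step 1 [0.5y] swap r/2=429/9571: DF=(1 − 429/9571·(0))/(1+429/9571) = 9571/10000 ≈ 0.957100
step 2 [1y] swap r/2=691/18880: DF=(1 − 691/18880·(0.957100))/(1+691/18880) = 9309/10000 ≈ 0.930900
step 3 [1.5y] zero: DF = P = 2263/2500 ≈ 0.905200
step 4 [2y] zero: DF = P = 4493/5000 ≈ 0.898600
step 5 [2.5y] bond c/2=7/200: DF=(520731/500000 − 7/200·(0.957100+0.930900+0.905200+0.898600))/(1+7/200) = 4407/5000 ≈ 0.881400

1 1/2 9571/10000
2 1 9309/10000
3 3/2 2263/2500
4 2 4493/5000
5 5/2 4407/5000
f(0.5y,2.5y) = ((9571/10000)/(4407/5000) − 1)/(2) = 757/17628 ≈ 4.2943%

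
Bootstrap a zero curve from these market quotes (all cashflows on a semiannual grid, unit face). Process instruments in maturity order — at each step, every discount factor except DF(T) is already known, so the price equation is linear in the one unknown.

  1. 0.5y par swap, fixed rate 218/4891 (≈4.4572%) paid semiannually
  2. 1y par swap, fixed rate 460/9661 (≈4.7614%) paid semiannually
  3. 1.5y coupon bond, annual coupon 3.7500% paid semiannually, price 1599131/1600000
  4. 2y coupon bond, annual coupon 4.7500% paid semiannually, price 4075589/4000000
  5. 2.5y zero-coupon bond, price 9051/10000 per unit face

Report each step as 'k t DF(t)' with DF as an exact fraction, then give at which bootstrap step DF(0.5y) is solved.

1 1/2 4891/5000
2 1 477/500
3 3/2 1891/2000
4 2 1857/2000
5 5/2 9051/10000
DF(0.5y) is solved at step 1

step 1 [0.5y] swap r/2=109/4891: DF=(1 − 109/4891·(0))/(1+109/4891) = 4891/5000 ≈ 0.978200
step 2 [1y] swap r/2=230/9661: DF=(1 − 230/9661·(0.978200))/(1+230/9661) = 477/500 ≈ 0.954000
step 3 [1.5y] bond c/2=3/160: DF=(1599131/1600000 − 3/160·(0.978200+0.954000))/(1+3/160) = 1891/2000 ≈ 0.945500
step 4 [2y] bond c/2=19/800: DF=(4075589/4000000 − 19/800·(0.978200+0.954000+0.945500))/(1+19/800) = 1857/2000 ≈ 0.928500
step 5 [2.5y] zero: DF = P = 9051/10000 ≈ 0.905100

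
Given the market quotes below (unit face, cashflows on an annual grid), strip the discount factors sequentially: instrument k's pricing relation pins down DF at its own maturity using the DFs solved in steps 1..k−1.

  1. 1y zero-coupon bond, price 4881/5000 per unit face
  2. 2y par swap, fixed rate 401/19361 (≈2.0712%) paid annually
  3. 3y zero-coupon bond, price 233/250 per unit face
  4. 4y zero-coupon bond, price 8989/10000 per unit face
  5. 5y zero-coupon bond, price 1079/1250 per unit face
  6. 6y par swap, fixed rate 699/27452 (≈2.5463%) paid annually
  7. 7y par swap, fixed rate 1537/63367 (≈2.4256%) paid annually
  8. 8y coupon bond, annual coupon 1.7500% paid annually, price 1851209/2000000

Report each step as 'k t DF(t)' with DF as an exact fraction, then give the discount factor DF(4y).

1 1 4881/5000
2 2 9599/10000
3 3 233/250
4 4 8989/10000
5 5 1079/1250
6 6 4301/5000
7 7 8463/10000
8 8 8007/10000
DF(4y) = 8989/10000 ≈ 0.898900

step 1 [1y] zero: DF = P = 4881/5000 ≈ 0.976200
step 2 [2y] swap r/1=401/19361: DF=(1 − 401/19361·(0.976200))/(1+401/19361) = 9599/10000 ≈ 0.959900
step 3 [3y] zero: DF = P = 233/250 ≈ 0.932000
step 4 [4y] zero: DF = P = 8989/10000 ≈ 0.898900
step 5 [5y] zero: DF = P = 1079/1250 ≈ 0.863200
step 6 [6y] swap r/1=699/27452: DF=(1 − 699/27452·(0.976200+0.959900+0.932000+0.898900+0.863200))/(1+699/27452) = 4301/5000 ≈ 0.860200
step 7 [7y] swap r/1=1537/63367: DF=(1 − 1537/63367·(0.976200+0.959900+0.932000+0.898900+0.863200+0.860200))/(1+1537/63367) = 8463/10000 ≈ 0.846300
step 8 [8y] bond c/1=7/400: DF=(1851209/2000000 − 7/400·(0.976200+0.959900+0.932000+0.898900+0.863200+0.860200+0.846300))/(1+7/400) = 8007/10000 ≈ 0.800700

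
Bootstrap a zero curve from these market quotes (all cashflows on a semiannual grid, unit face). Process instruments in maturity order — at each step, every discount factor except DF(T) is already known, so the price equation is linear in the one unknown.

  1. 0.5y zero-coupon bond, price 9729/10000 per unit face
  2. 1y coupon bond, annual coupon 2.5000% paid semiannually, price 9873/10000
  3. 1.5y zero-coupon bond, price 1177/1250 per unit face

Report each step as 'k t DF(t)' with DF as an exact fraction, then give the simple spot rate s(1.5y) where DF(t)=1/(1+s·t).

step 1 [0.5y] zero: DF = P = 9729/10000 ≈ 0.972900
step 2 [1y] bond c/2=1/80: DF=(9873/10000 − 1/80·(0.972900))/(1+1/80) = 9631/10000 ≈ 0.963100
step 3 [1.5y] zero: DF = P = 1177/1250 ≈ 0.941600

1 1/2 9729/10000
2 1 9631/10000
3 3/2 1177/1250
s(1.5y) = (1/(1177/1250) − 1)/(3/2) = 146/3531 ≈ 4.1348%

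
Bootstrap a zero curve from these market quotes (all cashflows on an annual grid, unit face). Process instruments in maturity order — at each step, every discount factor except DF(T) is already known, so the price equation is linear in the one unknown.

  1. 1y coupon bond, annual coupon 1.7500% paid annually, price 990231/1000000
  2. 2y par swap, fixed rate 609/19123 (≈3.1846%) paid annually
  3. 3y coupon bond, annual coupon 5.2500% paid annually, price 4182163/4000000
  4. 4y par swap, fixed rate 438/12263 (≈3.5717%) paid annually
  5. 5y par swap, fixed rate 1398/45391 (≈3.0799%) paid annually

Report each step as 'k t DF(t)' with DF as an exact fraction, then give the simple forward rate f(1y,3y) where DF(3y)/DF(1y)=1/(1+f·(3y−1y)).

1 1 2433/2500
2 2 9391/10000
3 3 449/500
4 4 4343/5000
5 5 4301/5000
f(1y,3y) = ((2433/2500)/(449/500) − 1)/(2) = 94/2245 ≈ 4.1871%

step 1 [1y] bond c/1=7/400: DF=(990231/1000000 − 7/400·(0))/(1+7/400) = 2433/2500 ≈ 0.973200
step 2 [2y] swap r/1=609/19123: DF=(1 − 609/19123·(0.973200))/(1+609/19123) = 9391/10000 ≈ 0.939100
step 3 [3y] bond c/1=21/400: DF=(4182163/4000000 − 21/400·(0.973200+0.939100))/(1+21/400) = 449/500 ≈ 0.898000
step 4 [4y] swap r/1=438/12263: DF=(1 − 438/12263·(0.973200+0.939100+0.898000))/(1+438/12263) = 4343/5000 ≈ 0.868600
step 5 [5y] swap r/1=1398/45391: DF=(1 − 1398/45391·(0.973200+0.939100+0.898000+0.868600))/(1+1398/45391) = 4301/5000 ≈ 0.860200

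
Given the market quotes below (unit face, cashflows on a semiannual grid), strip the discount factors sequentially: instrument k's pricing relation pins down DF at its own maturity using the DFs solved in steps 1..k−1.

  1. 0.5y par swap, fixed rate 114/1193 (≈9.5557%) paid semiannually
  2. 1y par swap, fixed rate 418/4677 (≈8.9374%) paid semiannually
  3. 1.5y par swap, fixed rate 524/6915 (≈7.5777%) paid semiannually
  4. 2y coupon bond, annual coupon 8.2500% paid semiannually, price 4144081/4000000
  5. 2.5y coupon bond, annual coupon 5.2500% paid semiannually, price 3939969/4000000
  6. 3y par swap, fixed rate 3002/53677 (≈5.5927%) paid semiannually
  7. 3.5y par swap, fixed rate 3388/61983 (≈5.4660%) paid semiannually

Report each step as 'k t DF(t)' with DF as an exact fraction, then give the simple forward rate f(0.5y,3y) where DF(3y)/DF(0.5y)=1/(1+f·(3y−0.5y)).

1 1/2 1193/1250
2 1 2291/2500
3 3/2 1119/1250
4 2 4427/5000
5 5/2 1083/1250
6 3 8499/10000
7 7/2 4153/5000
f(0.5y,3y) = ((1193/1250)/(8499/10000) − 1)/(5/2) = 418/8499 ≈ 4.9182%

step 1 [0.5y] swap r/2=57/1193: DF=(1 − 57/1193·(0))/(1+57/1193) = 1193/1250 ≈ 0.954400
step 2 [1y] swap r/2=209/4677: DF=(1 − 209/4677·(0.954400))/(1+209/4677) = 2291/2500 ≈ 0.916400
step 3 [1.5y] swap r/2=262/6915: DF=(1 − 262/6915·(0.954400+0.916400))/(1+262/6915) = 1119/1250 ≈ 0.895200
step 4 [2y] bond c/2=33/800: DF=(4144081/4000000 − 33/800·(0.954400+0.916400+0.895200))/(1+33/800) = 4427/5000 ≈ 0.885400
step 5 [2.5y] bond c/2=21/800: DF=(3939969/4000000 − 21/800·(0.954400+0.916400+0.895200+0.885400))/(1+21/800) = 1083/1250 ≈ 0.866400
step 6 [3y] swap r/2=1501/53677: DF=(1 − 1501/53677·(0.954400+0.916400+0.895200+0.885400+0.866400))/(1+1501/53677) = 8499/10000 ≈ 0.849900
step 7 [3.5y] swap r/2=1694/61983: DF=(1 − 1694/61983·(0.954400+0.916400+0.895200+0.885400+0.866400+0.849900))/(1+1694/61983) = 4153/5000 ≈ 0.830600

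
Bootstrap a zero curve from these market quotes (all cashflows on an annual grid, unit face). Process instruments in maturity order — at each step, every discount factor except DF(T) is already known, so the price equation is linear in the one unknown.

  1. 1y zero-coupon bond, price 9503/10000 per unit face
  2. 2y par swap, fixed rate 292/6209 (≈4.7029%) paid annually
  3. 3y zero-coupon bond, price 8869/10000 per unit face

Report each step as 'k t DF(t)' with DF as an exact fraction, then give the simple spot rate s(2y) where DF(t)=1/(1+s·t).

1 1 9503/10000
2 2 2281/2500
3 3 8869/10000
s(2y) = (1/(2281/2500) − 1)/(2) = 219/4562 ≈ 4.8005%

step 1 [1y] zero: DF = P = 9503/10000 ≈ 0.950300
step 2 [2y] swap r/1=292/6209: DF=(1 − 292/6209·(0.950300))/(1+292/6209) = 2281/2500 ≈ 0.912400
step 3 [3y] zero: DF = P = 8869/10000 ≈ 0.886900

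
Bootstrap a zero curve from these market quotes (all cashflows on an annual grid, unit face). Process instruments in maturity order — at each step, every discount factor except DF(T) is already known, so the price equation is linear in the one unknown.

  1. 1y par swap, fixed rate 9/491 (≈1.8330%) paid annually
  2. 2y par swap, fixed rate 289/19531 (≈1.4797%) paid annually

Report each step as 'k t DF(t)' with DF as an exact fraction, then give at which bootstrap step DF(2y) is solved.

step 1 [1y] swap r/1=9/491: DF=(1 − 9/491·(0))/(1+9/491) = 491/500 ≈ 0.982000
step 2 [2y] swap r/1=289/19531: DF=(1 − 289/19531·(0.982000))/(1+289/19531) = 9711/10000 ≈ 0.971100

1 1 491/500
2 2 9711/10000
DF(2y) is solved at step 2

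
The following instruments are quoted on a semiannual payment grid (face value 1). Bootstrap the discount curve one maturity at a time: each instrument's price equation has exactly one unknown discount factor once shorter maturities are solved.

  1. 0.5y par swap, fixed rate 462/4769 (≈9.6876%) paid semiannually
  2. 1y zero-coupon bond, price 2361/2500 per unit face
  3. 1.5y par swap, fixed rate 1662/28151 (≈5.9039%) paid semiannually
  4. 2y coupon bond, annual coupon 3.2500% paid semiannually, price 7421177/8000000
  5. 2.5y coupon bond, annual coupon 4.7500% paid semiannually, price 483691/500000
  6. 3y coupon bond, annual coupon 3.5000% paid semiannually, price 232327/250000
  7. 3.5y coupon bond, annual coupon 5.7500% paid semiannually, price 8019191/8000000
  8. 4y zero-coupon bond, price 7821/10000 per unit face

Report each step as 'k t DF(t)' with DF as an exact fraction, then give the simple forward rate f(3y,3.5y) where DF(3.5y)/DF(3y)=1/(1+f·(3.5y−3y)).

1 1/2 4769/5000
2 1 2361/2500
3 3/2 9169/10000
4 2 4339/5000
5 5/2 1719/2000
6 3 522/625
7 7/2 8241/10000
8 4 7821/10000
f(3y,3.5y) = ((522/625)/(8241/10000) − 1)/(1/2) = 74/2747 ≈ 2.6938%

step 1 [0.5y] swap r/2=231/4769: DF=(1 − 231/4769·(0))/(1+231/4769) = 4769/5000 ≈ 0.953800
step 2 [1y] zero: DF = P = 2361/2500 ≈ 0.944400
step 3 [1.5y] swap r/2=831/28151: DF=(1 − 831/28151·(0.953800+0.944400))/(1+831/28151) = 9169/10000 ≈ 0.916900
step 4 [2y] bond c/2=13/800: DF=(7421177/8000000 − 13/800·(0.953800+0.944400+0.916900))/(1+13/800) = 4339/5000 ≈ 0.867800
step 5 [2.5y] bond c/2=19/800: DF=(483691/500000 − 19/800·(0.953800+0.944400+0.916900+0.867800))/(1+19/800) = 1719/2000 ≈ 0.859500
step 6 [3y] bond c/2=7/400: DF=(232327/250000 − 7/400·(0.953800+0.944400+0.916900+0.867800+0.859500))/(1+7/400) = 522/625 ≈ 0.835200
step 7 [3.5y] bond c/2=23/800: DF=(8019191/8000000 − 23/800·(0.953800+0.944400+0.916900+0.867800+0.859500+0.835200))/(1+23/800) = 8241/10000 ≈ 0.824100
step 8 [4y] zero: DF = P = 7821/10000 ≈ 0.782100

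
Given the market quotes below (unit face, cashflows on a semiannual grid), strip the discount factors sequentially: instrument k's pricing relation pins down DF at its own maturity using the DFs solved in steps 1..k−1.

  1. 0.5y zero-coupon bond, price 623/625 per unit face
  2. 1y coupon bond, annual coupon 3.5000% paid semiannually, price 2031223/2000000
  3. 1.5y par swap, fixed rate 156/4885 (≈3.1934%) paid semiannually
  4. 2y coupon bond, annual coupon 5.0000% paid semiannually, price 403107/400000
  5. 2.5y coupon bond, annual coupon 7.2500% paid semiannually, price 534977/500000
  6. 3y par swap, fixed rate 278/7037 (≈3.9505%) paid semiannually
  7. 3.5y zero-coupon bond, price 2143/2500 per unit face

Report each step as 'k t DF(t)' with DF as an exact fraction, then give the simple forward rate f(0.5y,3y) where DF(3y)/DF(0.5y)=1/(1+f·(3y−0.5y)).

step 1 [0.5y] zero: DF = P = 623/625 ≈ 0.996800
step 2 [1y] bond c/2=7/400: DF=(2031223/2000000 − 7/400·(0.996800))/(1+7/400) = 981/1000 ≈ 0.981000
step 3 [1.5y] swap r/2=78/4885: DF=(1 − 78/4885·(0.996800+0.981000))/(1+78/4885) = 2383/2500 ≈ 0.953200
step 4 [2y] bond c/2=1/40: DF=(403107/400000 − 1/40·(0.996800+0.981000+0.953200))/(1+1/40) = 9117/10000 ≈ 0.911700
step 5 [2.5y] bond c/2=29/800: DF=(534977/500000 − 29/800·(0.996800+0.981000+0.953200+0.911700))/(1+29/800) = 8981/10000 ≈ 0.898100
step 6 [3y] swap r/2=139/7037: DF=(1 − 139/7037·(0.996800+0.981000+0.953200+0.911700+0.898100))/(1+139/7037) = 1111/1250 ≈ 0.888800
step 7 [3.5y] zero: DF = P = 2143/2500 ≈ 0.857200

1 1/2 623/625
2 1 981/1000
3 3/2 2383/2500
4 2 9117/10000
5 5/2 8981/10000
6 3 1111/1250
7 7/2 2143/2500
f(0.5y,3y) = ((623/625)/(1111/1250) − 1)/(5/2) = 54/1111 ≈ 4.8605%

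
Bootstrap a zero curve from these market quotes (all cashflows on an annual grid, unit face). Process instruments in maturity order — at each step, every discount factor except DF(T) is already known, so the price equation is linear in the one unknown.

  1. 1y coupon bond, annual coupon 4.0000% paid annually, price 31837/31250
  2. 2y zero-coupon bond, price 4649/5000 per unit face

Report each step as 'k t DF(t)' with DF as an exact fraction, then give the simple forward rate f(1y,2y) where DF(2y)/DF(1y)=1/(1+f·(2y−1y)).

step 1 [1y] bond c/1=1/25: DF=(31837/31250 − 1/25·(0))/(1+1/25) = 2449/2500 ≈ 0.979600
step 2 [2y] zero: DF = P = 4649/5000 ≈ 0.929800

1 1 2449/2500
2 2 4649/5000
f(1y,2y) = ((2449/2500)/(4649/5000) − 1)/(1) = 249/4649 ≈ 5.3560%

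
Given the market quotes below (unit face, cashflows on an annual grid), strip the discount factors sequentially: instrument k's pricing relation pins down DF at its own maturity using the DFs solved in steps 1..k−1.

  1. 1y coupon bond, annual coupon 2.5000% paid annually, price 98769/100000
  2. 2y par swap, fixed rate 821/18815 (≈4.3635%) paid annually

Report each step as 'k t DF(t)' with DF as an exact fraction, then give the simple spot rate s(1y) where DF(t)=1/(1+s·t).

step 1 [1y] bond c/1=1/40: DF=(98769/100000 − 1/40·(0))/(1+1/40) = 2409/2500 ≈ 0.963600
step 2 [2y] swap r/1=821/18815: DF=(1 − 821/18815·(0.963600))/(1+821/18815) = 9179/10000 ≈ 0.917900

1 1 2409/2500
2 2 9179/10000
s(1y) = (1/(2409/2500) − 1)/(1) = 91/2409 ≈ 3.7775%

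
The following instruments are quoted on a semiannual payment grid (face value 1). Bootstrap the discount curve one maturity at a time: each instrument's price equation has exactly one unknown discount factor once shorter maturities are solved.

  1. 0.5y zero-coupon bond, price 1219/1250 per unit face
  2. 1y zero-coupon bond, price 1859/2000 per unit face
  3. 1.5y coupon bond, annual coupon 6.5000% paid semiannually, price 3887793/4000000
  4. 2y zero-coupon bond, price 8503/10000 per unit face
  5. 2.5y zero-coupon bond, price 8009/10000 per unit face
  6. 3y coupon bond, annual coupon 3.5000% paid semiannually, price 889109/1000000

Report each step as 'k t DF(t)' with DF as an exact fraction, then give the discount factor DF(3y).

step 1 [0.5y] zero: DF = P = 1219/1250 ≈ 0.975200
step 2 [1y] zero: DF = P = 1859/2000 ≈ 0.929500
step 3 [1.5y] bond c/2=13/400: DF=(3887793/4000000 − 13/400·(0.975200+0.929500))/(1+13/400) = 4407/5000 ≈ 0.881400
step 4 [2y] zero: DF = P = 8503/10000 ≈ 0.850300
step 5 [2.5y] zero: DF = P = 8009/10000 ≈ 0.800900
step 6 [3y] bond c/2=7/400: DF=(889109/1000000 − 7/400·(0.975200+0.929500+0.881400+0.850300+0.800900))/(1+7/400) = 319/400 ≈ 0.797500

1 1/2 1219/1250
2 1 1859/2000
3 3/2 4407/5000
4 2 8503/10000
5 5/2 8009/10000
6 3 319/400
DF(3y) = 319/400 ≈ 0.797500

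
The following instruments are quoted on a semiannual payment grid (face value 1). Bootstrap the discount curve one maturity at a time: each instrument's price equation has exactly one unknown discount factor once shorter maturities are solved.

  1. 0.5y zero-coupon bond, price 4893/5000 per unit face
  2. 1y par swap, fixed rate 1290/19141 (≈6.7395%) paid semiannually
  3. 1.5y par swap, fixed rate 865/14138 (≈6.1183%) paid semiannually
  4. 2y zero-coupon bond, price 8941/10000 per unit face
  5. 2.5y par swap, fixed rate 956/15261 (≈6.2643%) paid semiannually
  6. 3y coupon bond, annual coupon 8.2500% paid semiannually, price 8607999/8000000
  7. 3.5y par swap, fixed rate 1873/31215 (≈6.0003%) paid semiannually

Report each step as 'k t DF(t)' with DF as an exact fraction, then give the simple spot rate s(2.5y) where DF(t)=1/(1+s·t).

1 1/2 4893/5000
2 1 1871/2000
3 3/2 1827/2000
4 2 8941/10000
5 5/2 4283/5000
6 3 213/250
7 7/2 8127/10000
s(2.5y) = (1/(4283/5000) − 1)/(5/2) = 1434/21415 ≈ 6.6962%

step 1 [0.5y] zero: DF = P = 4893/5000 ≈ 0.978600
step 2 [1y] swap r/2=645/19141: DF=(1 − 645/19141·(0.978600))/(1+645/19141) = 1871/2000 ≈ 0.935500
step 3 [1.5y] swap r/2=865/28276: DF=(1 − 865/28276·(0.978600+0.935500))/(1+865/28276) = 1827/2000 ≈ 0.913500
step 4 [2y] zero: DF = P = 8941/10000 ≈ 0.894100
step 5 [2.5y] swap r/2=478/15261: DF=(1 − 478/15261·(0.978600+0.935500+0.913500+0.894100))/(1+478/15261) = 4283/5000 ≈ 0.856600
step 6 [3y] bond c/2=33/800: DF=(8607999/8000000 − 33/800·(0.978600+0.935500+0.913500+0.894100+0.856600))/(1+33/800) = 213/250 ≈ 0.852000
step 7 [3.5y] swap r/2=1873/62430: DF=(1 − 1873/62430·(0.978600+0.935500+0.913500+0.894100+0.856600+0.852000))/(1+1873/62430) = 8127/10000 ≈ 0.812700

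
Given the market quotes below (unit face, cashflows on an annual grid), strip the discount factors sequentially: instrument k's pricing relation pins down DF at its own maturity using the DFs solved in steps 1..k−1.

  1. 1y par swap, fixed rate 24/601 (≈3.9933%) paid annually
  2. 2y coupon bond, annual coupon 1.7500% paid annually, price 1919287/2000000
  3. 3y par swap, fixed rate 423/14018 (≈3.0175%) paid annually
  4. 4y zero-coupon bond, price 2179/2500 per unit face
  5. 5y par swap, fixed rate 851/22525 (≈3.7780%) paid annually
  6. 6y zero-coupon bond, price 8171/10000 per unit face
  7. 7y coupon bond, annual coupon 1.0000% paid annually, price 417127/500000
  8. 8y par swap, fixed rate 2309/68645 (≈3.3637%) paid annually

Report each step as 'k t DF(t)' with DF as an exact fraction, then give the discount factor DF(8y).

1 1 601/625
2 2 4633/5000
3 3 4577/5000
4 4 2179/2500
5 5 4149/5000
6 6 8171/10000
7 7 7733/10000
8 8 7691/10000
DF(8y) = 7691/10000 ≈ 0.769100

step 1 [1y] swap r/1=24/601: DF=(1 − 24/601·(0))/(1+24/601) = 601/625 ≈ 0.961600
step 2 [2y] bond c/1=7/400: DF=(1919287/2000000 − 7/400·(0.961600))/(1+7/400) = 4633/5000 ≈ 0.926600
step 3 [3y] swap r/1=423/14018: DF=(1 − 423/14018·(0.961600+0.926600))/(1+423/14018) = 4577/5000 ≈ 0.915400
step 4 [4y] zero: DF = P = 2179/2500 ≈ 0.871600
step 5 [5y] swap r/1=851/22525: DF=(1 − 851/22525·(0.961600+0.926600+0.915400+0.871600))/(1+851/22525) = 4149/5000 ≈ 0.829800
step 6 [6y] zero: DF = P = 8171/10000 ≈ 0.817100
step 7 [7y] bond c/1=1/100: DF=(417127/500000 − 1/100·(0.961600+0.926600+0.915400+0.871600+0.829800+0.817100))/(1+1/100) = 7733/10000 ≈ 0.773300
step 8 [8y] swap r/1=2309/68645: DF=(1 − 2309/68645·(0.961600+0.926600+0.915400+0.871600+0.829800+0.817100+0.773300))/(1+2309/68645) = 7691/10000 ≈ 0.769100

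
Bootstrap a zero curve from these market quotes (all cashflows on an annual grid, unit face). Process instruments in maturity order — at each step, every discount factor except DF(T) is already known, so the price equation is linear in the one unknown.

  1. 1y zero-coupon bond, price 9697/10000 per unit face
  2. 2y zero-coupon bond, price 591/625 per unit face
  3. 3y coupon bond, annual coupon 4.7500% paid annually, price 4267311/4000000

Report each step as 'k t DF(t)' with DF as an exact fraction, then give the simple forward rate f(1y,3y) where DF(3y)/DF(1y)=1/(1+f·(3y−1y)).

1 1 9697/10000
2 2 591/625
3 3 2329/2500
f(1y,3y) = ((9697/10000)/(2329/2500) − 1)/(2) = 381/18632 ≈ 2.0449%

step 1 [1y] zero: DF = P = 9697/10000 ≈ 0.969700
step 2 [2y] zero: DF = P = 591/625 ≈ 0.945600
step 3 [3y] bond c/1=19/400: DF=(4267311/4000000 − 19/400·(0.969700+0.945600))/(1+19/400) = 2329/2500 ≈ 0.931600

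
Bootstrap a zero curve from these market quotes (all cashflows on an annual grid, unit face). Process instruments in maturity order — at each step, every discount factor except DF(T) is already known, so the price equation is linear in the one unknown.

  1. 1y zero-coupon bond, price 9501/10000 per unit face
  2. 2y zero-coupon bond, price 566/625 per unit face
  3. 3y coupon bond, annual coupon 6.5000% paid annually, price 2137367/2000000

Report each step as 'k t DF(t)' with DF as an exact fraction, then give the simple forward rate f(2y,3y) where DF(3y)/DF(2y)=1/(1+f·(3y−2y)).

1 1 9501/10000
2 2 566/625
3 3 4451/5000
f(2y,3y) = ((566/625)/(4451/5000) − 1)/(1) = 77/4451 ≈ 1.7299%

step 1 [1y] zero: DF = P = 9501/10000 ≈ 0.950100
step 2 [2y] zero: DF = P = 566/625 ≈ 0.905600
step 3 [3y] bond c/1=13/200: DF=(2137367/2000000 − 13/200·(0.950100+0.905600))/(1+13/200) = 4451/5000 ≈ 0.890200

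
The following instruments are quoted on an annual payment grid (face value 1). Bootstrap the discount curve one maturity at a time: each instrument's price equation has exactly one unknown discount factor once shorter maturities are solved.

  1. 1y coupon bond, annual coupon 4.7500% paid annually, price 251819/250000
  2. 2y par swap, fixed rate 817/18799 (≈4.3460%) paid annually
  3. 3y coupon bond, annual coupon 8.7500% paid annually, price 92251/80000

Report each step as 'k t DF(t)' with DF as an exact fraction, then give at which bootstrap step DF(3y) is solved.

1 1 601/625
2 2 9183/10000
3 3 9091/10000
DF(3y) is solved at step 3

step 1 [1y] bond c/1=19/400: DF=(251819/250000 − 19/400·(0))/(1+19/400) = 601/625 ≈ 0.961600
step 2 [2y] swap r/1=817/18799: DF=(1 − 817/18799·(0.961600))/(1+817/18799) = 9183/10000 ≈ 0.918300
step 3 [3y] bond c/1=7/80: DF=(92251/80000 − 7/80·(0.961600+0.918300))/(1+7/80) = 9091/10000 ≈ 0.909100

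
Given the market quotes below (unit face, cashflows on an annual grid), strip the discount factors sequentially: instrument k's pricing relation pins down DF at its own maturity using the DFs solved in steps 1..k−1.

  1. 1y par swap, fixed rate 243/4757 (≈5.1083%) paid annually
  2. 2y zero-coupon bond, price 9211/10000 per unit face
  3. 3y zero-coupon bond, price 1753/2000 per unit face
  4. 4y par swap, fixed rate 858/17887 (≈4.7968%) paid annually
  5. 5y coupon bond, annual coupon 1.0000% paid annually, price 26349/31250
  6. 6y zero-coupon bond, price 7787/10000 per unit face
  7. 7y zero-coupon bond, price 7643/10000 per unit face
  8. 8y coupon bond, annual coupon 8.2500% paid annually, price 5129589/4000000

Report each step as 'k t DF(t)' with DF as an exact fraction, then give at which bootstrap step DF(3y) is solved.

step 1 [1y] swap r/1=243/4757: DF=(1 − 243/4757·(0))/(1+243/4757) = 4757/5000 ≈ 0.951400
step 2 [2y] zero: DF = P = 9211/10000 ≈ 0.921100
step 3 [3y] zero: DF = P = 1753/2000 ≈ 0.876500
step 4 [4y] swap r/1=858/17887: DF=(1 − 858/17887·(0.951400+0.921100+0.876500))/(1+858/17887) = 2071/2500 ≈ 0.828400
step 5 [5y] bond c/1=1/100: DF=(26349/31250 − 1/100·(0.951400+0.921100+0.876500+0.828400))/(1+1/100) = 3997/5000 ≈ 0.799400
step 6 [6y] zero: DF = P = 7787/10000 ≈ 0.778700
step 7 [7y] zero: DF = P = 7643/10000 ≈ 0.764300
step 8 [8y] bond c/1=33/400: DF=(5129589/4000000 − 33/400·(0.951400+0.921100+0.876500+0.828400+0.799400+0.778700+0.764300))/(1+33/400) = 1467/2000 ≈ 0.733500

1 1 4757/5000
2 2 9211/10000
3 3 1753/2000
4 4 2071/2500
5 5 3997/5000
6 6 7787/10000
7 7 7643/10000
8 8 1467/2000
DF(3y) is solved at step 3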